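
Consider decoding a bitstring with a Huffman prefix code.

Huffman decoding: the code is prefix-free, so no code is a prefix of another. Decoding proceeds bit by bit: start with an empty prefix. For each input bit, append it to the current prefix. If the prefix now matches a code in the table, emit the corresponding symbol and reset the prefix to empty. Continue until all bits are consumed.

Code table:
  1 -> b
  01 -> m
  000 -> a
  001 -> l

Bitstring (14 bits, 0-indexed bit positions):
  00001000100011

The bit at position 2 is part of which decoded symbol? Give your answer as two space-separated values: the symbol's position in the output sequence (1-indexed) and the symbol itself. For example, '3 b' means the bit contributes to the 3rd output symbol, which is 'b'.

Answer: 1 a

Derivation:
Bit 0: prefix='0' (no match yet)
Bit 1: prefix='00' (no match yet)
Bit 2: prefix='000' -> emit 'a', reset
Bit 3: prefix='0' (no match yet)
Bit 4: prefix='01' -> emit 'm', reset
Bit 5: prefix='0' (no match yet)
Bit 6: prefix='00' (no match yet)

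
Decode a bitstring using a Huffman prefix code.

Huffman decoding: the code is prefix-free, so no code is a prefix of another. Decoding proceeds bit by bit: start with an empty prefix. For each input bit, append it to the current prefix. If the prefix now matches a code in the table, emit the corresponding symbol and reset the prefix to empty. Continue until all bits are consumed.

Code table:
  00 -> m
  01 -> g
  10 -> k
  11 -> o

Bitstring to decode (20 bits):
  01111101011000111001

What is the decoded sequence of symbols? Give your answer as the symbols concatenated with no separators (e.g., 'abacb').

Answer: googgkmokg

Derivation:
Bit 0: prefix='0' (no match yet)
Bit 1: prefix='01' -> emit 'g', reset
Bit 2: prefix='1' (no match yet)
Bit 3: prefix='11' -> emit 'o', reset
Bit 4: prefix='1' (no match yet)
Bit 5: prefix='11' -> emit 'o', reset
Bit 6: prefix='0' (no match yet)
Bit 7: prefix='01' -> emit 'g', reset
Bit 8: prefix='0' (no match yet)
Bit 9: prefix='01' -> emit 'g', reset
Bit 10: prefix='1' (no match yet)
Bit 11: prefix='10' -> emit 'k', reset
Bit 12: prefix='0' (no match yet)
Bit 13: prefix='00' -> emit 'm', reset
Bit 14: prefix='1' (no match yet)
Bit 15: prefix='11' -> emit 'o', reset
Bit 16: prefix='1' (no match yet)
Bit 17: prefix='10' -> emit 'k', reset
Bit 18: prefix='0' (no match yet)
Bit 19: prefix='01' -> emit 'g', reset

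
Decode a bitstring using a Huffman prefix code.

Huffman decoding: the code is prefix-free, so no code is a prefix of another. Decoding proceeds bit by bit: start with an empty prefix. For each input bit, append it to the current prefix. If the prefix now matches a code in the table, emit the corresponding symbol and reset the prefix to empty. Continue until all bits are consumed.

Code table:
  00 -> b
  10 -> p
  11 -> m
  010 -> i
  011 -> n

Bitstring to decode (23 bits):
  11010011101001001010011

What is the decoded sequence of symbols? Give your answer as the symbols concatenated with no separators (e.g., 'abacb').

Answer: minppiipn

Derivation:
Bit 0: prefix='1' (no match yet)
Bit 1: prefix='11' -> emit 'm', reset
Bit 2: prefix='0' (no match yet)
Bit 3: prefix='01' (no match yet)
Bit 4: prefix='010' -> emit 'i', reset
Bit 5: prefix='0' (no match yet)
Bit 6: prefix='01' (no match yet)
Bit 7: prefix='011' -> emit 'n', reset
Bit 8: prefix='1' (no match yet)
Bit 9: prefix='10' -> emit 'p', reset
Bit 10: prefix='1' (no match yet)
Bit 11: prefix='10' -> emit 'p', reset
Bit 12: prefix='0' (no match yet)
Bit 13: prefix='01' (no match yet)
Bit 14: prefix='010' -> emit 'i', reset
Bit 15: prefix='0' (no match yet)
Bit 16: prefix='01' (no match yet)
Bit 17: prefix='010' -> emit 'i', reset
Bit 18: prefix='1' (no match yet)
Bit 19: prefix='10' -> emit 'p', reset
Bit 20: prefix='0' (no match yet)
Bit 21: prefix='01' (no match yet)
Bit 22: prefix='011' -> emit 'n', reset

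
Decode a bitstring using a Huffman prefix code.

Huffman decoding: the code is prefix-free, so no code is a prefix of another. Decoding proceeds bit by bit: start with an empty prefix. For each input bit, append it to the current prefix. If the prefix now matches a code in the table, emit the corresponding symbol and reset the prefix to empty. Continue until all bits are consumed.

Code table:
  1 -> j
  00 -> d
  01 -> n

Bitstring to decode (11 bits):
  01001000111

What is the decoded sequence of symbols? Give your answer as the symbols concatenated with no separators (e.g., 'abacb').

Answer: ndjdnjj

Derivation:
Bit 0: prefix='0' (no match yet)
Bit 1: prefix='01' -> emit 'n', reset
Bit 2: prefix='0' (no match yet)
Bit 3: prefix='00' -> emit 'd', reset
Bit 4: prefix='1' -> emit 'j', reset
Bit 5: prefix='0' (no match yet)
Bit 6: prefix='00' -> emit 'd', reset
Bit 7: prefix='0' (no match yet)
Bit 8: prefix='01' -> emit 'n', reset
Bit 9: prefix='1' -> emit 'j', reset
Bit 10: prefix='1' -> emit 'j', reset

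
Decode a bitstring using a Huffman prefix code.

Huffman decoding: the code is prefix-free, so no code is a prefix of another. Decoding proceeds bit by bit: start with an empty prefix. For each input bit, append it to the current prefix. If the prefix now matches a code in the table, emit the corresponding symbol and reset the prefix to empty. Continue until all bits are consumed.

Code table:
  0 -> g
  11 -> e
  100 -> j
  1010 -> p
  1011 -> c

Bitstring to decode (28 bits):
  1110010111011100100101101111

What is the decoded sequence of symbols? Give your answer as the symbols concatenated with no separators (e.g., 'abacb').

Answer: ejccjjcgee

Derivation:
Bit 0: prefix='1' (no match yet)
Bit 1: prefix='11' -> emit 'e', reset
Bit 2: prefix='1' (no match yet)
Bit 3: prefix='10' (no match yet)
Bit 4: prefix='100' -> emit 'j', reset
Bit 5: prefix='1' (no match yet)
Bit 6: prefix='10' (no match yet)
Bit 7: prefix='101' (no match yet)
Bit 8: prefix='1011' -> emit 'c', reset
Bit 9: prefix='1' (no match yet)
Bit 10: prefix='10' (no match yet)
Bit 11: prefix='101' (no match yet)
Bit 12: prefix='1011' -> emit 'c', reset
Bit 13: prefix='1' (no match yet)
Bit 14: prefix='10' (no match yet)
Bit 15: prefix='100' -> emit 'j', reset
Bit 16: prefix='1' (no match yet)
Bit 17: prefix='10' (no match yet)
Bit 18: prefix='100' -> emit 'j', reset
Bit 19: prefix='1' (no match yet)
Bit 20: prefix='10' (no match yet)
Bit 21: prefix='101' (no match yet)
Bit 22: prefix='1011' -> emit 'c', reset
Bit 23: prefix='0' -> emit 'g', reset
Bit 24: prefix='1' (no match yet)
Bit 25: prefix='11' -> emit 'e', reset
Bit 26: prefix='1' (no match yet)
Bit 27: prefix='11' -> emit 'e', reset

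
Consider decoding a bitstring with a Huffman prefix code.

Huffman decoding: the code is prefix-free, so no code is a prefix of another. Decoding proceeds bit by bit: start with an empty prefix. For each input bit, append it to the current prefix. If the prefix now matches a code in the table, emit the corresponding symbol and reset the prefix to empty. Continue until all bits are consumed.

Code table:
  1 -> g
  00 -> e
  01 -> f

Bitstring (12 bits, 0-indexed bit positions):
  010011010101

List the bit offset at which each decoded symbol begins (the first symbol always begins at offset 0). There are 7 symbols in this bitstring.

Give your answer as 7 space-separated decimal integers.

Answer: 0 2 4 5 6 8 10

Derivation:
Bit 0: prefix='0' (no match yet)
Bit 1: prefix='01' -> emit 'f', reset
Bit 2: prefix='0' (no match yet)
Bit 3: prefix='00' -> emit 'e', reset
Bit 4: prefix='1' -> emit 'g', reset
Bit 5: prefix='1' -> emit 'g', reset
Bit 6: prefix='0' (no match yet)
Bit 7: prefix='01' -> emit 'f', reset
Bit 8: prefix='0' (no match yet)
Bit 9: prefix='01' -> emit 'f', reset
Bit 10: prefix='0' (no match yet)
Bit 11: prefix='01' -> emit 'f', reset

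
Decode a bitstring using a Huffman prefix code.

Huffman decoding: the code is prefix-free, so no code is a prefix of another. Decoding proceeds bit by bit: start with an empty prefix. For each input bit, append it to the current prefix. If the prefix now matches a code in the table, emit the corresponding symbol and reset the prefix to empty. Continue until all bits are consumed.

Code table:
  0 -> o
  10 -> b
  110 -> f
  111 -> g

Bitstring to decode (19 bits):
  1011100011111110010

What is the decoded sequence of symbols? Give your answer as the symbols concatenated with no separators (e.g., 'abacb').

Bit 0: prefix='1' (no match yet)
Bit 1: prefix='10' -> emit 'b', reset
Bit 2: prefix='1' (no match yet)
Bit 3: prefix='11' (no match yet)
Bit 4: prefix='111' -> emit 'g', reset
Bit 5: prefix='0' -> emit 'o', reset
Bit 6: prefix='0' -> emit 'o', reset
Bit 7: prefix='0' -> emit 'o', reset
Bit 8: prefix='1' (no match yet)
Bit 9: prefix='11' (no match yet)
Bit 10: prefix='111' -> emit 'g', reset
Bit 11: prefix='1' (no match yet)
Bit 12: prefix='11' (no match yet)
Bit 13: prefix='111' -> emit 'g', reset
Bit 14: prefix='1' (no match yet)
Bit 15: prefix='10' -> emit 'b', reset
Bit 16: prefix='0' -> emit 'o', reset
Bit 17: prefix='1' (no match yet)
Bit 18: prefix='10' -> emit 'b', reset

Answer: bgoooggbob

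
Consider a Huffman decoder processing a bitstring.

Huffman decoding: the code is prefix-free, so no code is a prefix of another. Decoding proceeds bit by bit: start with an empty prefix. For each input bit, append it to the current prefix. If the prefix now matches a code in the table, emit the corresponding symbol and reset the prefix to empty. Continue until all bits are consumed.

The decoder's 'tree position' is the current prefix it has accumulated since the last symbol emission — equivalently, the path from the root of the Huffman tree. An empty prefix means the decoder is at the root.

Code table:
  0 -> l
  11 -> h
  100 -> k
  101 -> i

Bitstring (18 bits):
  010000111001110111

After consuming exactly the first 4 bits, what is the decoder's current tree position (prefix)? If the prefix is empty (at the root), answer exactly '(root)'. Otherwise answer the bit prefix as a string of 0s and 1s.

Answer: (root)

Derivation:
Bit 0: prefix='0' -> emit 'l', reset
Bit 1: prefix='1' (no match yet)
Bit 2: prefix='10' (no match yet)
Bit 3: prefix='100' -> emit 'k', reset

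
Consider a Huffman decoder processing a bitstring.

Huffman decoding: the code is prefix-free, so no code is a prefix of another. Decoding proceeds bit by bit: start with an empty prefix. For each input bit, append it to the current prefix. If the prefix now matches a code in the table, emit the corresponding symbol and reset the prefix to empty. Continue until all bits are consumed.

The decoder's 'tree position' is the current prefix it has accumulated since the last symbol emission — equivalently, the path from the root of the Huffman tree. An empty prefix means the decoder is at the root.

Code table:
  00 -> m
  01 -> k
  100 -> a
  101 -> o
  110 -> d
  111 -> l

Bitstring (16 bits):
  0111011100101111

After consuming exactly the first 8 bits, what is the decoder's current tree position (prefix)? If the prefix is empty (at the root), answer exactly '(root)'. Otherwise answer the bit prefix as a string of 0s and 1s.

Bit 0: prefix='0' (no match yet)
Bit 1: prefix='01' -> emit 'k', reset
Bit 2: prefix='1' (no match yet)
Bit 3: prefix='11' (no match yet)
Bit 4: prefix='110' -> emit 'd', reset
Bit 5: prefix='1' (no match yet)
Bit 6: prefix='11' (no match yet)
Bit 7: prefix='111' -> emit 'l', reset

Answer: (root)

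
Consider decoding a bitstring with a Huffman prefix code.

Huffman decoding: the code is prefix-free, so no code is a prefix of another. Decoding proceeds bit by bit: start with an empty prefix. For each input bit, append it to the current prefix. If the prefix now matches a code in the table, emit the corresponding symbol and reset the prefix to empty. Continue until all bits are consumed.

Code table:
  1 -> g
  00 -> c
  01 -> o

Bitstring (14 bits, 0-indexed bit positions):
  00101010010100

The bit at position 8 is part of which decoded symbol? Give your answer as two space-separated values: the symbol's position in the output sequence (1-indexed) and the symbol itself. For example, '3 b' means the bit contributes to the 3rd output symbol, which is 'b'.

Bit 0: prefix='0' (no match yet)
Bit 1: prefix='00' -> emit 'c', reset
Bit 2: prefix='1' -> emit 'g', reset
Bit 3: prefix='0' (no match yet)
Bit 4: prefix='01' -> emit 'o', reset
Bit 5: prefix='0' (no match yet)
Bit 6: prefix='01' -> emit 'o', reset
Bit 7: prefix='0' (no match yet)
Bit 8: prefix='00' -> emit 'c', reset
Bit 9: prefix='1' -> emit 'g', reset
Bit 10: prefix='0' (no match yet)
Bit 11: prefix='01' -> emit 'o', reset
Bit 12: prefix='0' (no match yet)

Answer: 5 c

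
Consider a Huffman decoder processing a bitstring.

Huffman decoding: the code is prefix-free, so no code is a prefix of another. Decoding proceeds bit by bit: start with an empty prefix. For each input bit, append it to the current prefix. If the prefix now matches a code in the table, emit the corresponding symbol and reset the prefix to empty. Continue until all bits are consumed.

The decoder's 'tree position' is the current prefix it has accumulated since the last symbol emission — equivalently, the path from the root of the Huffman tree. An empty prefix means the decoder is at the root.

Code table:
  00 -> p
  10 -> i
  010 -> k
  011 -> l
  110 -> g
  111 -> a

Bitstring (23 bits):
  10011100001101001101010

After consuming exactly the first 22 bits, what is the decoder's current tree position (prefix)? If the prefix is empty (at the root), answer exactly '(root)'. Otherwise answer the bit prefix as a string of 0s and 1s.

Bit 0: prefix='1' (no match yet)
Bit 1: prefix='10' -> emit 'i', reset
Bit 2: prefix='0' (no match yet)
Bit 3: prefix='01' (no match yet)
Bit 4: prefix='011' -> emit 'l', reset
Bit 5: prefix='1' (no match yet)
Bit 6: prefix='10' -> emit 'i', reset
Bit 7: prefix='0' (no match yet)
Bit 8: prefix='00' -> emit 'p', reset
Bit 9: prefix='0' (no match yet)
Bit 10: prefix='01' (no match yet)
Bit 11: prefix='011' -> emit 'l', reset
Bit 12: prefix='0' (no match yet)
Bit 13: prefix='01' (no match yet)
Bit 14: prefix='010' -> emit 'k', reset
Bit 15: prefix='0' (no match yet)
Bit 16: prefix='01' (no match yet)
Bit 17: prefix='011' -> emit 'l', reset
Bit 18: prefix='0' (no match yet)
Bit 19: prefix='01' (no match yet)
Bit 20: prefix='010' -> emit 'k', reset
Bit 21: prefix='1' (no match yet)

Answer: 1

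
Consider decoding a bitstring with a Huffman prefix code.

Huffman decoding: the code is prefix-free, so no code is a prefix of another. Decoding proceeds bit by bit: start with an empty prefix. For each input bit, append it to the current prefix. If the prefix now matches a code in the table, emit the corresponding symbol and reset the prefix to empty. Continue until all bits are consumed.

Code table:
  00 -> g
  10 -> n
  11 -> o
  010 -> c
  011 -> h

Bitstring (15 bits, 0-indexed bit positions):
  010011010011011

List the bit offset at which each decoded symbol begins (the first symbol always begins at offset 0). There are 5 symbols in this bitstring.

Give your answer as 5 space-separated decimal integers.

Answer: 0 3 6 9 12

Derivation:
Bit 0: prefix='0' (no match yet)
Bit 1: prefix='01' (no match yet)
Bit 2: prefix='010' -> emit 'c', reset
Bit 3: prefix='0' (no match yet)
Bit 4: prefix='01' (no match yet)
Bit 5: prefix='011' -> emit 'h', reset
Bit 6: prefix='0' (no match yet)
Bit 7: prefix='01' (no match yet)
Bit 8: prefix='010' -> emit 'c', reset
Bit 9: prefix='0' (no match yet)
Bit 10: prefix='01' (no match yet)
Bit 11: prefix='011' -> emit 'h', reset
Bit 12: prefix='0' (no match yet)
Bit 13: prefix='01' (no match yet)
Bit 14: prefix='011' -> emit 'h', reset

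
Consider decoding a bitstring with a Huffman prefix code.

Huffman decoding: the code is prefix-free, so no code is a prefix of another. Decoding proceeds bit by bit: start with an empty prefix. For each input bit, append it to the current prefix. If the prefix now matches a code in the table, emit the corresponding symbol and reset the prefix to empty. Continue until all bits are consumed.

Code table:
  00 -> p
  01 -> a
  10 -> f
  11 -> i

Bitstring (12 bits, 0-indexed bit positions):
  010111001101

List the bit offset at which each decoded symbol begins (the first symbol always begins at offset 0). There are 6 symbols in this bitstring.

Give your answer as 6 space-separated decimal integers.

Answer: 0 2 4 6 8 10

Derivation:
Bit 0: prefix='0' (no match yet)
Bit 1: prefix='01' -> emit 'a', reset
Bit 2: prefix='0' (no match yet)
Bit 3: prefix='01' -> emit 'a', reset
Bit 4: prefix='1' (no match yet)
Bit 5: prefix='11' -> emit 'i', reset
Bit 6: prefix='0' (no match yet)
Bit 7: prefix='00' -> emit 'p', reset
Bit 8: prefix='1' (no match yet)
Bit 9: prefix='11' -> emit 'i', reset
Bit 10: prefix='0' (no match yet)
Bit 11: prefix='01' -> emit 'a', reset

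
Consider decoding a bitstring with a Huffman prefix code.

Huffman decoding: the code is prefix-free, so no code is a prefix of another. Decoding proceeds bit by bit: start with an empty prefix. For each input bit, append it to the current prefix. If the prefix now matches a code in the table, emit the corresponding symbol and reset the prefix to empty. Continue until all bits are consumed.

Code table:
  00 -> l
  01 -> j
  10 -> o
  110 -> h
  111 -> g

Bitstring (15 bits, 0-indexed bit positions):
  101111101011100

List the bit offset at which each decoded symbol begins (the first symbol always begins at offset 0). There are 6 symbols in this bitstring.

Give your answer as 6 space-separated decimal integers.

Answer: 0 2 5 8 10 13

Derivation:
Bit 0: prefix='1' (no match yet)
Bit 1: prefix='10' -> emit 'o', reset
Bit 2: prefix='1' (no match yet)
Bit 3: prefix='11' (no match yet)
Bit 4: prefix='111' -> emit 'g', reset
Bit 5: prefix='1' (no match yet)
Bit 6: prefix='11' (no match yet)
Bit 7: prefix='110' -> emit 'h', reset
Bit 8: prefix='1' (no match yet)
Bit 9: prefix='10' -> emit 'o', reset
Bit 10: prefix='1' (no match yet)
Bit 11: prefix='11' (no match yet)
Bit 12: prefix='111' -> emit 'g', reset
Bit 13: prefix='0' (no match yet)
Bit 14: prefix='00' -> emit 'l', reset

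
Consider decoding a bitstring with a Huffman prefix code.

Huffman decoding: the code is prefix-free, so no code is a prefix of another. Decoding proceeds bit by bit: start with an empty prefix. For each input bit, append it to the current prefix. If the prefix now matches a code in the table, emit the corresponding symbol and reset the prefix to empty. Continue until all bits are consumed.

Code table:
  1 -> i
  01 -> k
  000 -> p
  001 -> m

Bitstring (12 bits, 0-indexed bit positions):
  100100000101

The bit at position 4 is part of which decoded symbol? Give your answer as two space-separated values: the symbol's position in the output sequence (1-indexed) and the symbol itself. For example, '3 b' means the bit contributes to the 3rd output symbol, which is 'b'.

Answer: 3 p

Derivation:
Bit 0: prefix='1' -> emit 'i', reset
Bit 1: prefix='0' (no match yet)
Bit 2: prefix='00' (no match yet)
Bit 3: prefix='001' -> emit 'm', reset
Bit 4: prefix='0' (no match yet)
Bit 5: prefix='00' (no match yet)
Bit 6: prefix='000' -> emit 'p', reset
Bit 7: prefix='0' (no match yet)
Bit 8: prefix='00' (no match yet)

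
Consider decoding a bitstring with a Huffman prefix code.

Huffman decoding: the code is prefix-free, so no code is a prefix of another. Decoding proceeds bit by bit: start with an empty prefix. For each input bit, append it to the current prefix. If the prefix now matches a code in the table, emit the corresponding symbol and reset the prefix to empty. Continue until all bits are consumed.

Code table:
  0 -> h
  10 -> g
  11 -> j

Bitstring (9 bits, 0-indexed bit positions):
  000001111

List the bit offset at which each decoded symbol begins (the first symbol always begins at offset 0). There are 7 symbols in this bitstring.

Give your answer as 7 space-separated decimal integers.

Answer: 0 1 2 3 4 5 7

Derivation:
Bit 0: prefix='0' -> emit 'h', reset
Bit 1: prefix='0' -> emit 'h', reset
Bit 2: prefix='0' -> emit 'h', reset
Bit 3: prefix='0' -> emit 'h', reset
Bit 4: prefix='0' -> emit 'h', reset
Bit 5: prefix='1' (no match yet)
Bit 6: prefix='11' -> emit 'j', reset
Bit 7: prefix='1' (no match yet)
Bit 8: prefix='11' -> emit 'j', reset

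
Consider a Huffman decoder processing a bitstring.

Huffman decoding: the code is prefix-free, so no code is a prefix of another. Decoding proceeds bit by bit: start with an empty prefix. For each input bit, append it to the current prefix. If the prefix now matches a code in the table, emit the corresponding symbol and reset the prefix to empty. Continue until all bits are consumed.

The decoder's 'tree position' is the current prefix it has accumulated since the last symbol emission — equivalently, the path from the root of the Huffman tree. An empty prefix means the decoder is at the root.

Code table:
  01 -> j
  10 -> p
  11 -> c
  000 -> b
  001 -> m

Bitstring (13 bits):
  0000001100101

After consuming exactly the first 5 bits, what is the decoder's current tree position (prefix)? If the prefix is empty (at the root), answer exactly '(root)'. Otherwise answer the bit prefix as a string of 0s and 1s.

Bit 0: prefix='0' (no match yet)
Bit 1: prefix='00' (no match yet)
Bit 2: prefix='000' -> emit 'b', reset
Bit 3: prefix='0' (no match yet)
Bit 4: prefix='00' (no match yet)

Answer: 00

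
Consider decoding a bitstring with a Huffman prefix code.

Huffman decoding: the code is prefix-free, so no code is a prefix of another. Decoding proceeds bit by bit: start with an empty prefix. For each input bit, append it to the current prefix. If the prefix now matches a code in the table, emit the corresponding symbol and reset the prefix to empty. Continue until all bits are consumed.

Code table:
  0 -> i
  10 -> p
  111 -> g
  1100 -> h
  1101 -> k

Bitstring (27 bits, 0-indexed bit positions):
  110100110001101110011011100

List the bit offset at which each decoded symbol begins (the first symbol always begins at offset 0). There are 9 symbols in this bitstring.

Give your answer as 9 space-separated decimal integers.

Bit 0: prefix='1' (no match yet)
Bit 1: prefix='11' (no match yet)
Bit 2: prefix='110' (no match yet)
Bit 3: prefix='1101' -> emit 'k', reset
Bit 4: prefix='0' -> emit 'i', reset
Bit 5: prefix='0' -> emit 'i', reset
Bit 6: prefix='1' (no match yet)
Bit 7: prefix='11' (no match yet)
Bit 8: prefix='110' (no match yet)
Bit 9: prefix='1100' -> emit 'h', reset
Bit 10: prefix='0' -> emit 'i', reset
Bit 11: prefix='1' (no match yet)
Bit 12: prefix='11' (no match yet)
Bit 13: prefix='110' (no match yet)
Bit 14: prefix='1101' -> emit 'k', reset
Bit 15: prefix='1' (no match yet)
Bit 16: prefix='11' (no match yet)
Bit 17: prefix='110' (no match yet)
Bit 18: prefix='1100' -> emit 'h', reset
Bit 19: prefix='1' (no match yet)
Bit 20: prefix='11' (no match yet)
Bit 21: prefix='110' (no match yet)
Bit 22: prefix='1101' -> emit 'k', reset
Bit 23: prefix='1' (no match yet)
Bit 24: prefix='11' (no match yet)
Bit 25: prefix='110' (no match yet)
Bit 26: prefix='1100' -> emit 'h', reset

Answer: 0 4 5 6 10 11 15 19 23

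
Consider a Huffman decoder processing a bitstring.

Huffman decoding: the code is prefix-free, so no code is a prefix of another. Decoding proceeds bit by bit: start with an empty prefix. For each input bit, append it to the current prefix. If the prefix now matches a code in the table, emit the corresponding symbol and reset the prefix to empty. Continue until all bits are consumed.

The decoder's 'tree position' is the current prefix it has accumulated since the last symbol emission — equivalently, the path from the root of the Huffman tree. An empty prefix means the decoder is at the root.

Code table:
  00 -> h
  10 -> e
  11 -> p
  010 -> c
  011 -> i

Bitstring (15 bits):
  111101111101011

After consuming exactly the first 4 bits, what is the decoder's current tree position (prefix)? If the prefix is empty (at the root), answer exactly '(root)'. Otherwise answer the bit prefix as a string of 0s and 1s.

Answer: (root)

Derivation:
Bit 0: prefix='1' (no match yet)
Bit 1: prefix='11' -> emit 'p', reset
Bit 2: prefix='1' (no match yet)
Bit 3: prefix='11' -> emit 'p', reset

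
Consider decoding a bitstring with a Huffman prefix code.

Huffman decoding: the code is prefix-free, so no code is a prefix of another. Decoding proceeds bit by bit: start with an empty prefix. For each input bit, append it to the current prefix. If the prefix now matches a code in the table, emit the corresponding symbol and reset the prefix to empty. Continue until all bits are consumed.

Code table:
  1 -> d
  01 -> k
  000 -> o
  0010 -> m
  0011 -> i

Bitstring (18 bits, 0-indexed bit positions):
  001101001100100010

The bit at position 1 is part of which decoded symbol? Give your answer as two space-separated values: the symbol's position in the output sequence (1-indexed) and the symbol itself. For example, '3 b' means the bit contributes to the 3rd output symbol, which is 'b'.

Bit 0: prefix='0' (no match yet)
Bit 1: prefix='00' (no match yet)
Bit 2: prefix='001' (no match yet)
Bit 3: prefix='0011' -> emit 'i', reset
Bit 4: prefix='0' (no match yet)
Bit 5: prefix='01' -> emit 'k', reset

Answer: 1 i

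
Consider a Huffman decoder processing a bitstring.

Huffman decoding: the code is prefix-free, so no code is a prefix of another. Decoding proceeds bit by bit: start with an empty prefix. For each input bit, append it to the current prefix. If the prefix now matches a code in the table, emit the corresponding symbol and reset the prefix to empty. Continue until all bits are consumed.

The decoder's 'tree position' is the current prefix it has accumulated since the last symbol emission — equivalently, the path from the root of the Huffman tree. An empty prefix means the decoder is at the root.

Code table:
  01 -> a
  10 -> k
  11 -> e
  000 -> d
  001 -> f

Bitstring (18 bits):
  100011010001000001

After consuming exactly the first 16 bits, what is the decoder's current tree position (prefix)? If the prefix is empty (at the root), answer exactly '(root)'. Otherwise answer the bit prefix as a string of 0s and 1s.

Bit 0: prefix='1' (no match yet)
Bit 1: prefix='10' -> emit 'k', reset
Bit 2: prefix='0' (no match yet)
Bit 3: prefix='00' (no match yet)
Bit 4: prefix='001' -> emit 'f', reset
Bit 5: prefix='1' (no match yet)
Bit 6: prefix='10' -> emit 'k', reset
Bit 7: prefix='1' (no match yet)
Bit 8: prefix='10' -> emit 'k', reset
Bit 9: prefix='0' (no match yet)
Bit 10: prefix='00' (no match yet)
Bit 11: prefix='001' -> emit 'f', reset
Bit 12: prefix='0' (no match yet)
Bit 13: prefix='00' (no match yet)
Bit 14: prefix='000' -> emit 'd', reset
Bit 15: prefix='0' (no match yet)

Answer: 0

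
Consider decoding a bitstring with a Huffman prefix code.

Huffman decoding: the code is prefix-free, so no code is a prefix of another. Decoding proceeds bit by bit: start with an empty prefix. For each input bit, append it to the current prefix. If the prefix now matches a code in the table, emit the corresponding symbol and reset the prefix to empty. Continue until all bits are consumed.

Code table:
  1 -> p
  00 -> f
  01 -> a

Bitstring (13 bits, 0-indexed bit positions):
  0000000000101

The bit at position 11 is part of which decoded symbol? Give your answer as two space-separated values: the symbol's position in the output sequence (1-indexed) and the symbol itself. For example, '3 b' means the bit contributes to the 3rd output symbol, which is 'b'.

Bit 0: prefix='0' (no match yet)
Bit 1: prefix='00' -> emit 'f', reset
Bit 2: prefix='0' (no match yet)
Bit 3: prefix='00' -> emit 'f', reset
Bit 4: prefix='0' (no match yet)
Bit 5: prefix='00' -> emit 'f', reset
Bit 6: prefix='0' (no match yet)
Bit 7: prefix='00' -> emit 'f', reset
Bit 8: prefix='0' (no match yet)
Bit 9: prefix='00' -> emit 'f', reset
Bit 10: prefix='1' -> emit 'p', reset
Bit 11: prefix='0' (no match yet)
Bit 12: prefix='01' -> emit 'a', reset

Answer: 7 a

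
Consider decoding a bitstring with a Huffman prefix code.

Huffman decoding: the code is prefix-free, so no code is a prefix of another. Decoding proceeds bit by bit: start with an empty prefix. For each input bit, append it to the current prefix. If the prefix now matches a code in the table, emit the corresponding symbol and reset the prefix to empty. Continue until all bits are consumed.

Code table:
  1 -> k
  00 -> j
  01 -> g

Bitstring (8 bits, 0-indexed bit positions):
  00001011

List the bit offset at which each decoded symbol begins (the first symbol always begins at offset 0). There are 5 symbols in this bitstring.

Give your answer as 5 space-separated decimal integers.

Answer: 0 2 4 5 7

Derivation:
Bit 0: prefix='0' (no match yet)
Bit 1: prefix='00' -> emit 'j', reset
Bit 2: prefix='0' (no match yet)
Bit 3: prefix='00' -> emit 'j', reset
Bit 4: prefix='1' -> emit 'k', reset
Bit 5: prefix='0' (no match yet)
Bit 6: prefix='01' -> emit 'g', reset
Bit 7: prefix='1' -> emit 'k', reset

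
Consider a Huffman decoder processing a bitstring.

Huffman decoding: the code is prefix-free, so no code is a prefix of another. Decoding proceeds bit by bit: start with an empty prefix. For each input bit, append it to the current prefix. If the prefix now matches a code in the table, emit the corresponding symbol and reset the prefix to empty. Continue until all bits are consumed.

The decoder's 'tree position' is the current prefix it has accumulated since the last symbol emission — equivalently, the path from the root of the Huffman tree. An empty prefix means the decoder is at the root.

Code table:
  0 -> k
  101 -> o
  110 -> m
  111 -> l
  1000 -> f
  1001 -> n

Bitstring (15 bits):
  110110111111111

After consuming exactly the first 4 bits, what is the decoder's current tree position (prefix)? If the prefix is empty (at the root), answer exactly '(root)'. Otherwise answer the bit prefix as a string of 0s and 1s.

Bit 0: prefix='1' (no match yet)
Bit 1: prefix='11' (no match yet)
Bit 2: prefix='110' -> emit 'm', reset
Bit 3: prefix='1' (no match yet)

Answer: 1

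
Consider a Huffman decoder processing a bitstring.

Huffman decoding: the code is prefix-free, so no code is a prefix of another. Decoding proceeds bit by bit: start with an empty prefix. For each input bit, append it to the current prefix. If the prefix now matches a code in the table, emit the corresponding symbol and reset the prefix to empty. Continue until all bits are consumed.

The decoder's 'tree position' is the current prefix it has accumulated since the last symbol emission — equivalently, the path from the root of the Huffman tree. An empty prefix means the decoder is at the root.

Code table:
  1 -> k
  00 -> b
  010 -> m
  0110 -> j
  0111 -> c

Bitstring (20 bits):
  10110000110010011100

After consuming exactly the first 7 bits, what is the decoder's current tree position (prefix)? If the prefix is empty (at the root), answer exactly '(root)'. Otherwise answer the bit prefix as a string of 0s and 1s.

Answer: (root)

Derivation:
Bit 0: prefix='1' -> emit 'k', reset
Bit 1: prefix='0' (no match yet)
Bit 2: prefix='01' (no match yet)
Bit 3: prefix='011' (no match yet)
Bit 4: prefix='0110' -> emit 'j', reset
Bit 5: prefix='0' (no match yet)
Bit 6: prefix='00' -> emit 'b', reset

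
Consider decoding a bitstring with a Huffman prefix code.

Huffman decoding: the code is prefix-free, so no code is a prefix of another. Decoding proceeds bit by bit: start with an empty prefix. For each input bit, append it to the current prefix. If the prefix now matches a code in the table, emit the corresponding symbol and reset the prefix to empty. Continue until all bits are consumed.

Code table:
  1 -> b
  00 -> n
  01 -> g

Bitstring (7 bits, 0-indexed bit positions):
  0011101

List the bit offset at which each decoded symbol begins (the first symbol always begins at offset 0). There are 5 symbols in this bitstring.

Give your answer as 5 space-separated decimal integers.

Bit 0: prefix='0' (no match yet)
Bit 1: prefix='00' -> emit 'n', reset
Bit 2: prefix='1' -> emit 'b', reset
Bit 3: prefix='1' -> emit 'b', reset
Bit 4: prefix='1' -> emit 'b', reset
Bit 5: prefix='0' (no match yet)
Bit 6: prefix='01' -> emit 'g', reset

Answer: 0 2 3 4 5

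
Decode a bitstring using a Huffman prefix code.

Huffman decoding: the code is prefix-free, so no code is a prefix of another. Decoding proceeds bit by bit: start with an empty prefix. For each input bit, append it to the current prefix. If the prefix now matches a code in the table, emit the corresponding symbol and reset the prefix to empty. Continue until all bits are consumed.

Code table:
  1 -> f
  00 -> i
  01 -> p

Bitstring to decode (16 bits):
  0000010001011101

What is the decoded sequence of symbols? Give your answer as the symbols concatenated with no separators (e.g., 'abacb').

Answer: iipippffp

Derivation:
Bit 0: prefix='0' (no match yet)
Bit 1: prefix='00' -> emit 'i', reset
Bit 2: prefix='0' (no match yet)
Bit 3: prefix='00' -> emit 'i', reset
Bit 4: prefix='0' (no match yet)
Bit 5: prefix='01' -> emit 'p', reset
Bit 6: prefix='0' (no match yet)
Bit 7: prefix='00' -> emit 'i', reset
Bit 8: prefix='0' (no match yet)
Bit 9: prefix='01' -> emit 'p', reset
Bit 10: prefix='0' (no match yet)
Bit 11: prefix='01' -> emit 'p', reset
Bit 12: prefix='1' -> emit 'f', reset
Bit 13: prefix='1' -> emit 'f', reset
Bit 14: prefix='0' (no match yet)
Bit 15: prefix='01' -> emit 'p', reset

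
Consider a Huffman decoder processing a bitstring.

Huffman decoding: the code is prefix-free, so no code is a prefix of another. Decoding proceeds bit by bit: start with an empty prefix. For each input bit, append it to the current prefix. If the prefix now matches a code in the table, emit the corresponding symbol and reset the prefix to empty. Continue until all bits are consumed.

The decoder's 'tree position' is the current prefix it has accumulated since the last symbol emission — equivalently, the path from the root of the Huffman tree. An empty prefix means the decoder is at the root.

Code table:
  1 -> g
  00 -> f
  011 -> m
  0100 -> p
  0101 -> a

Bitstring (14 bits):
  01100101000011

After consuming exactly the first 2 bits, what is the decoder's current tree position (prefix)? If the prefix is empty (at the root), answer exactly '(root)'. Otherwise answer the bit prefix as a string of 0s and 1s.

Answer: 01

Derivation:
Bit 0: prefix='0' (no match yet)
Bit 1: prefix='01' (no match yet)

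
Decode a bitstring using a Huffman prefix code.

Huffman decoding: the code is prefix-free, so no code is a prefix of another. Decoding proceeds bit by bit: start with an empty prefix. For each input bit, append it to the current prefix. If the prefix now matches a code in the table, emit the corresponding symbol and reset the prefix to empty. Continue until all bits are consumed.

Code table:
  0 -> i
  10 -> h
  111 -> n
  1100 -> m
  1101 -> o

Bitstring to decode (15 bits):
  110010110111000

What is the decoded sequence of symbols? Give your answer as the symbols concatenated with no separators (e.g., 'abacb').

Answer: mhomi

Derivation:
Bit 0: prefix='1' (no match yet)
Bit 1: prefix='11' (no match yet)
Bit 2: prefix='110' (no match yet)
Bit 3: prefix='1100' -> emit 'm', reset
Bit 4: prefix='1' (no match yet)
Bit 5: prefix='10' -> emit 'h', reset
Bit 6: prefix='1' (no match yet)
Bit 7: prefix='11' (no match yet)
Bit 8: prefix='110' (no match yet)
Bit 9: prefix='1101' -> emit 'o', reset
Bit 10: prefix='1' (no match yet)
Bit 11: prefix='11' (no match yet)
Bit 12: prefix='110' (no match yet)
Bit 13: prefix='1100' -> emit 'm', reset
Bit 14: prefix='0' -> emit 'i', reset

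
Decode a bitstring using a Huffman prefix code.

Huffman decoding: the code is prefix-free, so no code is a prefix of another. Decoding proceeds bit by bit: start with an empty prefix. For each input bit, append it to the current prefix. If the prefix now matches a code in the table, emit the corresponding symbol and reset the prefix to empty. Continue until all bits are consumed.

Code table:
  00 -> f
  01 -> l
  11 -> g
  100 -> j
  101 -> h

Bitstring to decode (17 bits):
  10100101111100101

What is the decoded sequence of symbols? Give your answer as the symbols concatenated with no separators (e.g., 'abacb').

Answer: hfhggfh

Derivation:
Bit 0: prefix='1' (no match yet)
Bit 1: prefix='10' (no match yet)
Bit 2: prefix='101' -> emit 'h', reset
Bit 3: prefix='0' (no match yet)
Bit 4: prefix='00' -> emit 'f', reset
Bit 5: prefix='1' (no match yet)
Bit 6: prefix='10' (no match yet)
Bit 7: prefix='101' -> emit 'h', reset
Bit 8: prefix='1' (no match yet)
Bit 9: prefix='11' -> emit 'g', reset
Bit 10: prefix='1' (no match yet)
Bit 11: prefix='11' -> emit 'g', reset
Bit 12: prefix='0' (no match yet)
Bit 13: prefix='00' -> emit 'f', reset
Bit 14: prefix='1' (no match yet)
Bit 15: prefix='10' (no match yet)
Bit 16: prefix='101' -> emit 'h', reset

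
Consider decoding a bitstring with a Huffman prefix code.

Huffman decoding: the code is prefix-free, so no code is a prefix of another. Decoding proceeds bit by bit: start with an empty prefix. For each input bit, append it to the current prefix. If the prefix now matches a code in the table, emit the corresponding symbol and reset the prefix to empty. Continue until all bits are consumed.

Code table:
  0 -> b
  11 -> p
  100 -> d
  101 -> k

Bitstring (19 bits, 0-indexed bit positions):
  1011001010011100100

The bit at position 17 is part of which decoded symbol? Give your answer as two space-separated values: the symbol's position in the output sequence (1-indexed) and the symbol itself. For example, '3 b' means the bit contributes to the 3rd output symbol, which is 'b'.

Bit 0: prefix='1' (no match yet)
Bit 1: prefix='10' (no match yet)
Bit 2: prefix='101' -> emit 'k', reset
Bit 3: prefix='1' (no match yet)
Bit 4: prefix='10' (no match yet)
Bit 5: prefix='100' -> emit 'd', reset
Bit 6: prefix='1' (no match yet)
Bit 7: prefix='10' (no match yet)
Bit 8: prefix='101' -> emit 'k', reset
Bit 9: prefix='0' -> emit 'b', reset
Bit 10: prefix='0' -> emit 'b', reset
Bit 11: prefix='1' (no match yet)
Bit 12: prefix='11' -> emit 'p', reset
Bit 13: prefix='1' (no match yet)
Bit 14: prefix='10' (no match yet)
Bit 15: prefix='100' -> emit 'd', reset
Bit 16: prefix='1' (no match yet)
Bit 17: prefix='10' (no match yet)
Bit 18: prefix='100' -> emit 'd', reset

Answer: 8 d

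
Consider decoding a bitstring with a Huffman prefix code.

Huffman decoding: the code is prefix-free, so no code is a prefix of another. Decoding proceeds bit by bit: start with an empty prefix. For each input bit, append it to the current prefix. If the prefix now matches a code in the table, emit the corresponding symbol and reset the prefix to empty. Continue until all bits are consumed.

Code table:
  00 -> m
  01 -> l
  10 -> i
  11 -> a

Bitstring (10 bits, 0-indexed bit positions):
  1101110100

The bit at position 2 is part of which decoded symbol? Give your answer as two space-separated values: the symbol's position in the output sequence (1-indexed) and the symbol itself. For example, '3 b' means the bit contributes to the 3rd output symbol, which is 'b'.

Bit 0: prefix='1' (no match yet)
Bit 1: prefix='11' -> emit 'a', reset
Bit 2: prefix='0' (no match yet)
Bit 3: prefix='01' -> emit 'l', reset
Bit 4: prefix='1' (no match yet)
Bit 5: prefix='11' -> emit 'a', reset
Bit 6: prefix='0' (no match yet)

Answer: 2 l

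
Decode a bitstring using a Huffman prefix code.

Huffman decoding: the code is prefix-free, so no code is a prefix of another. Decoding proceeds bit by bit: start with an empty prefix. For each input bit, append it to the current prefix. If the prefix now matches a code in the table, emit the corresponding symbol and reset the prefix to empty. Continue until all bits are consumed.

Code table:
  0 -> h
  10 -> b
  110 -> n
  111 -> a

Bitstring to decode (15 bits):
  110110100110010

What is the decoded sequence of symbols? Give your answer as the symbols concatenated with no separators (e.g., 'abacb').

Answer: nnbhnhb

Derivation:
Bit 0: prefix='1' (no match yet)
Bit 1: prefix='11' (no match yet)
Bit 2: prefix='110' -> emit 'n', reset
Bit 3: prefix='1' (no match yet)
Bit 4: prefix='11' (no match yet)
Bit 5: prefix='110' -> emit 'n', reset
Bit 6: prefix='1' (no match yet)
Bit 7: prefix='10' -> emit 'b', reset
Bit 8: prefix='0' -> emit 'h', reset
Bit 9: prefix='1' (no match yet)
Bit 10: prefix='11' (no match yet)
Bit 11: prefix='110' -> emit 'n', reset
Bit 12: prefix='0' -> emit 'h', reset
Bit 13: prefix='1' (no match yet)
Bit 14: prefix='10' -> emit 'b', reset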